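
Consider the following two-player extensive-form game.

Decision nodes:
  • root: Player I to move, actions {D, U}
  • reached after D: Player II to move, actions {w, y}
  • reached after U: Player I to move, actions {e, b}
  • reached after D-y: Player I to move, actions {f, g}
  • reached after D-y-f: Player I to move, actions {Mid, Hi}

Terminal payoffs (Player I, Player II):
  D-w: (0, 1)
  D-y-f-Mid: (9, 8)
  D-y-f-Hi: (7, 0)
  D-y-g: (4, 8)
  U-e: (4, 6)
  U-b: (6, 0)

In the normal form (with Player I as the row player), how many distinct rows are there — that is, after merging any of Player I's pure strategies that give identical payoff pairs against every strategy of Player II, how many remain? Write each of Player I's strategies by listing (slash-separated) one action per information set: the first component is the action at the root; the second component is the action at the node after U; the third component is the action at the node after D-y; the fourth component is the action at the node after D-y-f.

5

Player I has 16 pure strategies: D/e/f/Mid, D/e/f/Hi, D/e/g/Mid, D/e/g/Hi, D/b/f/Mid, D/b/f/Hi, D/b/g/Mid, D/b/g/Hi, U/e/f/Mid, U/e/f/Hi, U/e/g/Mid, U/e/g/Hi, U/b/f/Mid, U/b/f/Hi, U/b/g/Mid, U/b/g/Hi. Columns: w, y.
{D/e/f/Mid, D/b/f/Mid} → row (0,1) (9,8)
{D/e/f/Hi, D/b/f/Hi} → row (0,1) (7,0)
{D/e/g/Mid, D/e/g/Hi, D/b/g/Mid, D/b/g/Hi} → row (0,1) (4,8)
{U/e/f/Mid, U/e/f/Hi, U/e/g/Mid, U/e/g/Hi} → row (4,6) (4,6)
{U/b/f/Mid, U/b/f/Hi, U/b/g/Mid, U/b/g/Hi} → row (6,0) (6,0)
That's 5 distinct rows out of 16 strategies.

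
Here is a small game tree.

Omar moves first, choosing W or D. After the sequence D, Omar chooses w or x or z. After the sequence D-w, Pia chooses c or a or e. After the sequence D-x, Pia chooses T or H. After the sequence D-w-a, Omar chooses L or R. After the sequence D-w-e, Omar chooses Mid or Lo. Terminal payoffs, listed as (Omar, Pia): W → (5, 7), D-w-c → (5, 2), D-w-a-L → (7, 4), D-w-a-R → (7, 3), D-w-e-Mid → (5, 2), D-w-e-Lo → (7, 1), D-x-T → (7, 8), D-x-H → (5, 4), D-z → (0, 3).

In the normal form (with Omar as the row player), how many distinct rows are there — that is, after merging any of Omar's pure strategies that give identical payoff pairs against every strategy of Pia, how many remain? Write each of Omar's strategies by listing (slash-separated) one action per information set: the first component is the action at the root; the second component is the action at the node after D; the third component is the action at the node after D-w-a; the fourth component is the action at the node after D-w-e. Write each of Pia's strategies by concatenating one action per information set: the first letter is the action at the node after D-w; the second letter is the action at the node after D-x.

7

Omar has 24 pure strategies: W/w/L/Mid, W/w/L/Lo, W/w/R/Mid, W/w/R/Lo, W/x/L/Mid, W/x/L/Lo, W/x/R/Mid, W/x/R/Lo, W/z/L/Mid, W/z/L/Lo, W/z/R/Mid, W/z/R/Lo, D/w/L/Mid, D/w/L/Lo, D/w/R/Mid, D/w/R/Lo, D/x/L/Mid, D/x/L/Lo, D/x/R/Mid, D/x/R/Lo, D/z/L/Mid, D/z/L/Lo, D/z/R/Mid, D/z/R/Lo. Columns: cT, cH, aT, aH, eT, eH.
{W/w/L/Mid, W/w/L/Lo, W/w/R/Mid, W/w/R/Lo, W/x/L/Mid, W/x/L/Lo, W/x/R/Mid, W/x/R/Lo, W/z/L/Mid, W/z/L/Lo, W/z/R/Mid, W/z/R/Lo} → row (5,7) (5,7) (5,7) (5,7) (5,7) (5,7)
{D/w/L/Mid} → row (5,2) (5,2) (7,4) (7,4) (5,2) (5,2)
{D/w/L/Lo} → row (5,2) (5,2) (7,4) (7,4) (7,1) (7,1)
{D/w/R/Mid} → row (5,2) (5,2) (7,3) (7,3) (5,2) (5,2)
{D/w/R/Lo} → row (5,2) (5,2) (7,3) (7,3) (7,1) (7,1)
{D/x/L/Mid, D/x/L/Lo, D/x/R/Mid, D/x/R/Lo} → row (7,8) (5,4) (7,8) (5,4) (7,8) (5,4)
{D/z/L/Mid, D/z/L/Lo, D/z/R/Mid, D/z/R/Lo} → row (0,3) (0,3) (0,3) (0,3) (0,3) (0,3)
That's 7 distinct rows out of 24 strategies.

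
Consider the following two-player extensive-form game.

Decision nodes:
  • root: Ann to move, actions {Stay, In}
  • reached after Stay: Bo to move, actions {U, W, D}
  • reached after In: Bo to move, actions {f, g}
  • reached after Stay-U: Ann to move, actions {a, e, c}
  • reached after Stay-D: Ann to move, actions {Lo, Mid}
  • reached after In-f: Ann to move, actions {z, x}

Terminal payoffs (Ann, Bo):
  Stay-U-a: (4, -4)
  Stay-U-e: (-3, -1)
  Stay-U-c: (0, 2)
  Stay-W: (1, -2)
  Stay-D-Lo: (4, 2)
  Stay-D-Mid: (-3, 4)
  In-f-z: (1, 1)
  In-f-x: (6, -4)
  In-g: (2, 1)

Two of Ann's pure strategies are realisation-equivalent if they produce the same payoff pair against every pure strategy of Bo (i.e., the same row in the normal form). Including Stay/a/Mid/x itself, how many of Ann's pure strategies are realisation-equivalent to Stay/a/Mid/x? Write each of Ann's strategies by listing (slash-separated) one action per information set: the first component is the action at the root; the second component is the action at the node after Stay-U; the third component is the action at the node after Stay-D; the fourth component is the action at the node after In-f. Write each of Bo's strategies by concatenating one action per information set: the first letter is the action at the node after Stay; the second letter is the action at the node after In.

2

Row for Stay/a/Mid/x (columns Uf, Ug, Wf, Wg, Df, Dg): (4,-4) (4,-4) (1,-2) (1,-2) (-3,4) (-3,4).
Under Stay/a/Mid/x, Ann's choice at the node after In-f can never be reached regardless of what Bo does, so varying those choices leaves every outcome unchanged.
Holding the reachable choices fixed and varying the unreachable one freely already gives 2 equivalent strategies.
No other strategy reproduces this row, so those 2 are the full class: Stay/a/Mid/z, Stay/a/Mid/x.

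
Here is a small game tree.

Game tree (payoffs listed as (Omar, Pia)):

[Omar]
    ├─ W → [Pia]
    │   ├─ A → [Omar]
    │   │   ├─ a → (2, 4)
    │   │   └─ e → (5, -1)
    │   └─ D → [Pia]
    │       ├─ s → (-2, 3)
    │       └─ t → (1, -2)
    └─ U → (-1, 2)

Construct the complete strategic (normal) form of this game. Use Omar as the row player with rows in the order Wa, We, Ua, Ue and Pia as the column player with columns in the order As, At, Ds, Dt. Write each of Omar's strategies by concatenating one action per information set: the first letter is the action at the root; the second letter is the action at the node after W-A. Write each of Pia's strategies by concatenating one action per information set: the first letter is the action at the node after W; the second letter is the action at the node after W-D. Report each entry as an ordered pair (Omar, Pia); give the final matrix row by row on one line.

Wa: (2,4) (2,4) (-2,3) (1,-2) | We: (5,-1) (5,-1) (-2,3) (1,-2) | Ua: (-1,2) (-1,2) (-1,2) (-1,2) | Ue: (-1,2) (-1,2) (-1,2) (-1,2)

Row Wa: As→(2,4), At→(2,4), Ds→(-2,3), Dt→(1,-2)
Row We: As→(5,-1), At→(5,-1), Ds→(-2,3), Dt→(1,-2)
Row Ua: As→(-1,2), At→(-1,2), Ds→(-1,2), Dt→(-1,2)
Row Ue: As→(-1,2), At→(-1,2), Ds→(-1,2), Dt→(-1,2)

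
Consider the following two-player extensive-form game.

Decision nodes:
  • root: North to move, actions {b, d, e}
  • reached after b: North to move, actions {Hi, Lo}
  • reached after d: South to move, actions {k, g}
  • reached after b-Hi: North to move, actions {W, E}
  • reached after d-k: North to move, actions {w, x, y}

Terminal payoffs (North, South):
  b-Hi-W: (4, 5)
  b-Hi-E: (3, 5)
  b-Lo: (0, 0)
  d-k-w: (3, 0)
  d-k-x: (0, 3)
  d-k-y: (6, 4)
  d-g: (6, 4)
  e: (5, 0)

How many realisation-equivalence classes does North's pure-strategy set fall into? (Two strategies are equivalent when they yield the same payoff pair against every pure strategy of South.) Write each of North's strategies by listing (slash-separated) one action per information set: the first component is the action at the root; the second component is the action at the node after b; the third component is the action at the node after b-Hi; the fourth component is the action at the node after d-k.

North has 36 pure strategies: b/Hi/W/w, b/Hi/W/x, b/Hi/W/y, b/Hi/E/w, b/Hi/E/x, b/Hi/E/y, b/Lo/W/w, b/Lo/W/x, b/Lo/W/y, b/Lo/E/w, b/Lo/E/x, b/Lo/E/y, d/Hi/W/w, d/Hi/W/x, d/Hi/W/y, d/Hi/E/w, d/Hi/E/x, d/Hi/E/y, d/Lo/W/w, d/Lo/W/x, d/Lo/W/y, d/Lo/E/w, d/Lo/E/x, d/Lo/E/y, e/Hi/W/w, e/Hi/W/x, e/Hi/W/y, e/Hi/E/w, e/Hi/E/x, e/Hi/E/y, e/Lo/W/w, e/Lo/W/x, e/Lo/W/y, e/Lo/E/w, e/Lo/E/x, e/Lo/E/y. Columns: k, g.
{b/Hi/W/w, b/Hi/W/x, b/Hi/W/y} → row (4,5) (4,5)
{b/Hi/E/w, b/Hi/E/x, b/Hi/E/y} → row (3,5) (3,5)
{b/Lo/W/w, b/Lo/W/x, b/Lo/W/y, b/Lo/E/w, b/Lo/E/x, b/Lo/E/y} → row (0,0) (0,0)
{d/Hi/W/w, d/Hi/E/w, d/Lo/W/w, d/Lo/E/w} → row (3,0) (6,4)
{d/Hi/W/x, d/Hi/E/x, d/Lo/W/x, d/Lo/E/x} → row (0,3) (6,4)
{d/Hi/W/y, d/Hi/E/y, d/Lo/W/y, d/Lo/E/y} → row (6,4) (6,4)
{e/Hi/W/w, e/Hi/W/x, e/Hi/W/y, e/Hi/E/w, e/Hi/E/x, e/Hi/E/y, e/Lo/W/w, e/Lo/W/x, e/Lo/W/y, e/Lo/E/w, e/Lo/E/x, e/Lo/E/y} → row (5,0) (5,0)
That's 7 distinct rows out of 36 strategies.

7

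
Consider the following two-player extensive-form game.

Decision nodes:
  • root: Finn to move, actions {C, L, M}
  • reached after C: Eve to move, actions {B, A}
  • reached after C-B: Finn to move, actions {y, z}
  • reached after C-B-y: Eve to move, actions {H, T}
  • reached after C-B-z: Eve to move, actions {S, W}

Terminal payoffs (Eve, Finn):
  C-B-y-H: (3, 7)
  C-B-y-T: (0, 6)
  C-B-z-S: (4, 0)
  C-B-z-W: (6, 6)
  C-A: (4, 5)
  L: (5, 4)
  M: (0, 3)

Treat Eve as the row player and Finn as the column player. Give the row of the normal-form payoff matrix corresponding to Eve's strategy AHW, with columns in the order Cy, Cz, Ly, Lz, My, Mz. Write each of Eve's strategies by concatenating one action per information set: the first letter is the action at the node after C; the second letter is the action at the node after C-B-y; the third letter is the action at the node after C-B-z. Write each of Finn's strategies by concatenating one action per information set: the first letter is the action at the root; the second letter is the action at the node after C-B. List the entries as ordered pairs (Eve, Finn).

vs Cy: Finn plays C → Eve plays A at [C] → (4, 5)
vs Cz: Finn plays C → Eve plays A at [C] → (4, 5)
vs Ly: Finn plays L → (5, 4)
vs Lz: Finn plays L → (5, 4)
vs My: Finn plays M → (0, 3)
vs Mz: Finn plays M → (0, 3)

(4,5) (4,5) (5,4) (5,4) (0,3) (0,3)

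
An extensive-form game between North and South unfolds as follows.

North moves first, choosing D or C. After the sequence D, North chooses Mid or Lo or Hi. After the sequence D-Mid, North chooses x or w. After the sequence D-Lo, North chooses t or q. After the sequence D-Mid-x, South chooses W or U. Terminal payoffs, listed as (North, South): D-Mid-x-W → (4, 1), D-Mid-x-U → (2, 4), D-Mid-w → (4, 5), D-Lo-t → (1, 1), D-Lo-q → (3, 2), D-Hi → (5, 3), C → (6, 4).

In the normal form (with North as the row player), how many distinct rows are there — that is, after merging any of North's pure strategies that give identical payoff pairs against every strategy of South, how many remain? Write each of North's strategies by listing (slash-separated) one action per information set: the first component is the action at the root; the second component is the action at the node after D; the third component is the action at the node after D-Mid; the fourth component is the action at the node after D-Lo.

North has 24 pure strategies: D/Mid/x/t, D/Mid/x/q, D/Mid/w/t, D/Mid/w/q, D/Lo/x/t, D/Lo/x/q, D/Lo/w/t, D/Lo/w/q, D/Hi/x/t, D/Hi/x/q, D/Hi/w/t, D/Hi/w/q, C/Mid/x/t, C/Mid/x/q, C/Mid/w/t, C/Mid/w/q, C/Lo/x/t, C/Lo/x/q, C/Lo/w/t, C/Lo/w/q, C/Hi/x/t, C/Hi/x/q, C/Hi/w/t, C/Hi/w/q. Columns: W, U.
{D/Mid/x/t, D/Mid/x/q} → row (4,1) (2,4)
{D/Mid/w/t, D/Mid/w/q} → row (4,5) (4,5)
{D/Lo/x/t, D/Lo/w/t} → row (1,1) (1,1)
{D/Lo/x/q, D/Lo/w/q} → row (3,2) (3,2)
{D/Hi/x/t, D/Hi/x/q, D/Hi/w/t, D/Hi/w/q} → row (5,3) (5,3)
{C/Mid/x/t, C/Mid/x/q, C/Mid/w/t, C/Mid/w/q, C/Lo/x/t, C/Lo/x/q, C/Lo/w/t, C/Lo/w/q, C/Hi/x/t, C/Hi/x/q, C/Hi/w/t, C/Hi/w/q} → row (6,4) (6,4)
That's 6 distinct rows out of 24 strategies.

6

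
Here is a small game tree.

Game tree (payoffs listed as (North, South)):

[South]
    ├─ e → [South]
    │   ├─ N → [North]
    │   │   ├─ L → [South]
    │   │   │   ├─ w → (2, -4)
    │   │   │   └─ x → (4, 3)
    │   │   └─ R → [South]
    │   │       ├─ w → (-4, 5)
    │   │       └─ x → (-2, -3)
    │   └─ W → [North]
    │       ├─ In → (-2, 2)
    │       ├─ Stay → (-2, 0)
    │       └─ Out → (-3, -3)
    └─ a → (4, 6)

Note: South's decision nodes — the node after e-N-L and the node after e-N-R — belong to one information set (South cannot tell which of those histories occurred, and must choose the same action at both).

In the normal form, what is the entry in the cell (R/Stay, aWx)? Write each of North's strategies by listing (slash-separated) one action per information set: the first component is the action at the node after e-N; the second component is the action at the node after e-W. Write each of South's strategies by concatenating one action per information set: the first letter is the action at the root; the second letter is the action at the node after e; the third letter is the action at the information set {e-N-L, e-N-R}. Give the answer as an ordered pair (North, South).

Trace the play path from the root:
  South plays a
→ terminal payoff (4, 6).
(North's choice at the node after e-N is never reached on this path, so it doesn't affect the outcome.)

(4, 6)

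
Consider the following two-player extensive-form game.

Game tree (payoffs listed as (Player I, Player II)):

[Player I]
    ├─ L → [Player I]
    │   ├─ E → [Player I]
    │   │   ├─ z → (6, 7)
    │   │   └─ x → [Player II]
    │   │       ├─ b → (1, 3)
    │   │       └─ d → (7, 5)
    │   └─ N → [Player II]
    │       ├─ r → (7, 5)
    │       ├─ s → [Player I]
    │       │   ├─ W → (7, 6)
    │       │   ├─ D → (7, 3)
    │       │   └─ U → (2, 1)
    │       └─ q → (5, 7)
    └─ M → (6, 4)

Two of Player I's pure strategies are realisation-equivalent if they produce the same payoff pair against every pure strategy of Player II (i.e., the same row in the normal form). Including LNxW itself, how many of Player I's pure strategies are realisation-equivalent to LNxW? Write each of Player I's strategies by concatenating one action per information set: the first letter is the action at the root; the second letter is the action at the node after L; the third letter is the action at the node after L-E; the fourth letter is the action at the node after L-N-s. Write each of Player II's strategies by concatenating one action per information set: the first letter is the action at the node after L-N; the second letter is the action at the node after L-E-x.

Row for LNxW (columns rb, rd, sb, sd, qb, qd): (7,5) (7,5) (7,6) (7,6) (5,7) (5,7).
Under LNxW, Player I's choice at the node after L-E can never be reached regardless of what Player II does, so varying those choices leaves every outcome unchanged.
Holding the reachable choices fixed and varying the unreachable one freely already gives 2 equivalent strategies.
No other strategy reproduces this row, so those 2 are the full class: LNzW, LNxW.

2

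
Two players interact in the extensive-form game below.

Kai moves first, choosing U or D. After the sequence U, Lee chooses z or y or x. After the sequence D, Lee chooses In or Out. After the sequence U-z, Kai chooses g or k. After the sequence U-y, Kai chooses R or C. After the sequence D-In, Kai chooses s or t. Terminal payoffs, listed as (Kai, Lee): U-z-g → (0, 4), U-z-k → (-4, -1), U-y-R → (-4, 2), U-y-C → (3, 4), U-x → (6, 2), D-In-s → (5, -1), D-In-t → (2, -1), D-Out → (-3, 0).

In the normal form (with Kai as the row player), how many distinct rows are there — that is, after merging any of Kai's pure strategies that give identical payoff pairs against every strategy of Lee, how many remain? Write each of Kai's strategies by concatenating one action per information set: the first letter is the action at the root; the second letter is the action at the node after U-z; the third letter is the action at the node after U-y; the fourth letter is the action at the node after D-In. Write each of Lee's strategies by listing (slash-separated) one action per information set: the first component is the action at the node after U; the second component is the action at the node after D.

Kai has 16 pure strategies: UgRs, UgRt, UgCs, UgCt, UkRs, UkRt, UkCs, UkCt, DgRs, DgRt, DgCs, DgCt, DkRs, DkRt, DkCs, DkCt. Columns: z/In, z/Out, y/In, y/Out, x/In, x/Out.
{UgRs, UgRt} → row (0,4) (0,4) (-4,2) (-4,2) (6,2) (6,2)
{UgCs, UgCt} → row (0,4) (0,4) (3,4) (3,4) (6,2) (6,2)
{UkRs, UkRt} → row (-4,-1) (-4,-1) (-4,2) (-4,2) (6,2) (6,2)
{UkCs, UkCt} → row (-4,-1) (-4,-1) (3,4) (3,4) (6,2) (6,2)
{DgRs, DgCs, DkRs, DkCs} → row (5,-1) (-3,0) (5,-1) (-3,0) (5,-1) (-3,0)
{DgRt, DgCt, DkRt, DkCt} → row (2,-1) (-3,0) (2,-1) (-3,0) (2,-1) (-3,0)
That's 6 distinct rows out of 16 strategies.

6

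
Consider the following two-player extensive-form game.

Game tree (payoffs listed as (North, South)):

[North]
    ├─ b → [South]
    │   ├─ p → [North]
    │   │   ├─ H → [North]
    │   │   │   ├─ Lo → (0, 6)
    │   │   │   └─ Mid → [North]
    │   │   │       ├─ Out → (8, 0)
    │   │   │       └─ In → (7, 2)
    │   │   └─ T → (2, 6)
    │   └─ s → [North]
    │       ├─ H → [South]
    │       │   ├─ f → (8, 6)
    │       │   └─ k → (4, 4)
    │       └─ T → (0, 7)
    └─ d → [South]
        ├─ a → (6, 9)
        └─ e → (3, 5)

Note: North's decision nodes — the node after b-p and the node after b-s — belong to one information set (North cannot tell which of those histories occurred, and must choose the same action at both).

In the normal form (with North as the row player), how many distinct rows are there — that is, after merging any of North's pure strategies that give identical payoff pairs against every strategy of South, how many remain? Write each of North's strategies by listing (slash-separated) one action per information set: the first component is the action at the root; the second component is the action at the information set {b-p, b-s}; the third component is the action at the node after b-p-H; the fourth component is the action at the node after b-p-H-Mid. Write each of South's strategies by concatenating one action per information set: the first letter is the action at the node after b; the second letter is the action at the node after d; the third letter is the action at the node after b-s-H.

North has 16 pure strategies: b/H/Lo/Out, b/H/Lo/In, b/H/Mid/Out, b/H/Mid/In, b/T/Lo/Out, b/T/Lo/In, b/T/Mid/Out, b/T/Mid/In, d/H/Lo/Out, d/H/Lo/In, d/H/Mid/Out, d/H/Mid/In, d/T/Lo/Out, d/T/Lo/In, d/T/Mid/Out, d/T/Mid/In. Columns: paf, pak, pef, pek, saf, sak, sef, sek.
{b/H/Lo/Out, b/H/Lo/In} → row (0,6) (0,6) (0,6) (0,6) (8,6) (4,4) (8,6) (4,4)
{b/H/Mid/Out} → row (8,0) (8,0) (8,0) (8,0) (8,6) (4,4) (8,6) (4,4)
{b/H/Mid/In} → row (7,2) (7,2) (7,2) (7,2) (8,6) (4,4) (8,6) (4,4)
{b/T/Lo/Out, b/T/Lo/In, b/T/Mid/Out, b/T/Mid/In} → row (2,6) (2,6) (2,6) (2,6) (0,7) (0,7) (0,7) (0,7)
{d/H/Lo/Out, d/H/Lo/In, d/H/Mid/Out, d/H/Mid/In, d/T/Lo/Out, d/T/Lo/In, d/T/Mid/Out, d/T/Mid/In} → row (6,9) (6,9) (3,5) (3,5) (6,9) (6,9) (3,5) (3,5)
That's 5 distinct rows out of 16 strategies.

5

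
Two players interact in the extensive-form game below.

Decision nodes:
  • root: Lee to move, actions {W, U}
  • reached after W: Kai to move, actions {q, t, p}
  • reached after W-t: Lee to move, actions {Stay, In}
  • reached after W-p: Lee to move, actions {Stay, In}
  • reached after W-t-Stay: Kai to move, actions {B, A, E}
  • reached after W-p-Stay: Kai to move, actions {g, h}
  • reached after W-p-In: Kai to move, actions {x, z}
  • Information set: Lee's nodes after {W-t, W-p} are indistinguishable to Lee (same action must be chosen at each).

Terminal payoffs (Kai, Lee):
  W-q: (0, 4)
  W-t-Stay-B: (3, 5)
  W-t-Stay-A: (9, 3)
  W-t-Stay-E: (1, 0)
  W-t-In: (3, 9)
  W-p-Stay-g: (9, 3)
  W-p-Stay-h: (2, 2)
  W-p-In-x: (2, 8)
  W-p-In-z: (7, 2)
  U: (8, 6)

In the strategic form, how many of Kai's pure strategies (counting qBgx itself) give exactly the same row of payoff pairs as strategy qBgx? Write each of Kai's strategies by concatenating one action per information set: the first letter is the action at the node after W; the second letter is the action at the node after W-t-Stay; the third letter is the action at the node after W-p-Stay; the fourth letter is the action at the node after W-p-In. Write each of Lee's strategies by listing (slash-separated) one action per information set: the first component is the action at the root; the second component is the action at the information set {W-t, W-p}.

Row for qBgx (columns W/Stay, W/In, U/Stay, U/In): (0,4) (0,4) (8,6) (8,6).
Under qBgx, Kai's choice at the node after W-t-Stay and at the node after W-p-Stay and at the node after W-p-In can never be reached regardless of what Lee does, so varying those choices leaves every outcome unchanged.
Holding the reachable choices fixed and varying the unreachable ones freely already gives 3 × 2 × 2 = 12 equivalent strategies.
No other strategy reproduces this row, so those 12 are the full class: qBgx, qBgz, qBhx, qBhz, qAgx, qAgz, qAhx, qAhz, qEgx, qEgz, qEhx, qEhz.

12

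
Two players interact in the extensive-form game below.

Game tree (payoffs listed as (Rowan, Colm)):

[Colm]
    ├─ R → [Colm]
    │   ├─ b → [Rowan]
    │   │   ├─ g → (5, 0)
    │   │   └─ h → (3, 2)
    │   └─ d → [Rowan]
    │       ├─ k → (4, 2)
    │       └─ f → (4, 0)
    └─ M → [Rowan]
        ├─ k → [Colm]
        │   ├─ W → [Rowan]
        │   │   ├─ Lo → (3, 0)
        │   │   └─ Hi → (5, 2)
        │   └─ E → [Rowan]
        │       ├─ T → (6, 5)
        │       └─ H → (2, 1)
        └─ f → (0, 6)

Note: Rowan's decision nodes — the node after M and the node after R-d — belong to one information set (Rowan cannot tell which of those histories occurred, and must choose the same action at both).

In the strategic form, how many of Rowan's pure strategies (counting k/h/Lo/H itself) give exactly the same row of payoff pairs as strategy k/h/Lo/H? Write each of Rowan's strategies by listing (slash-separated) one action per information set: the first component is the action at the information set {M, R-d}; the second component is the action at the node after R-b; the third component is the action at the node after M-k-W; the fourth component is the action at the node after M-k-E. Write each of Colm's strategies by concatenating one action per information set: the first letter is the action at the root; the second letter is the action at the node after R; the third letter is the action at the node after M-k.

1

Row for k/h/Lo/H (columns RbW, RbE, RdW, RdE, MbW, MbE, MdW, MdE): (3,2) (3,2) (4,2) (4,2) (3,0) (2,1) (3,0) (2,1).
Every one of Rowan's information sets is on the play path for some reply by Colm when Rowan follows k/h/Lo/H.
Changing the action at any of them therefore changes at least one column, so only k/h/Lo/H itself gives this row.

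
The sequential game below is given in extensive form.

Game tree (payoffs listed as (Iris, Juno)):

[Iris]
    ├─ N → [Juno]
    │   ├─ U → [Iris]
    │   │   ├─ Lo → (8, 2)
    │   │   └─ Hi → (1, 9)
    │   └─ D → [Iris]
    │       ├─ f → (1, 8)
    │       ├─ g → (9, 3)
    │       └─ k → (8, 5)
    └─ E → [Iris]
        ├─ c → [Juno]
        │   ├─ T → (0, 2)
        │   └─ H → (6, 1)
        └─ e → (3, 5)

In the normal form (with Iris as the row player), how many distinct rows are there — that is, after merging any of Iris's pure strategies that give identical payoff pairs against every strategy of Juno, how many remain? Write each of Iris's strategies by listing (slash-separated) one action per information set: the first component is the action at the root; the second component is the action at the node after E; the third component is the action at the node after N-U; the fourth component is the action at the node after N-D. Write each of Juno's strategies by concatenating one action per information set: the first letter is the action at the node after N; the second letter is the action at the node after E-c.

8

Iris has 24 pure strategies: N/c/Lo/f, N/c/Lo/g, N/c/Lo/k, N/c/Hi/f, N/c/Hi/g, N/c/Hi/k, N/e/Lo/f, N/e/Lo/g, N/e/Lo/k, N/e/Hi/f, N/e/Hi/g, N/e/Hi/k, E/c/Lo/f, E/c/Lo/g, E/c/Lo/k, E/c/Hi/f, E/c/Hi/g, E/c/Hi/k, E/e/Lo/f, E/e/Lo/g, E/e/Lo/k, E/e/Hi/f, E/e/Hi/g, E/e/Hi/k. Columns: UT, UH, DT, DH.
{N/c/Lo/f, N/e/Lo/f} → row (8,2) (8,2) (1,8) (1,8)
{N/c/Lo/g, N/e/Lo/g} → row (8,2) (8,2) (9,3) (9,3)
{N/c/Lo/k, N/e/Lo/k} → row (8,2) (8,2) (8,5) (8,5)
{N/c/Hi/f, N/e/Hi/f} → row (1,9) (1,9) (1,8) (1,8)
{N/c/Hi/g, N/e/Hi/g} → row (1,9) (1,9) (9,3) (9,3)
{N/c/Hi/k, N/e/Hi/k} → row (1,9) (1,9) (8,5) (8,5)
{E/c/Lo/f, E/c/Lo/g, E/c/Lo/k, E/c/Hi/f, E/c/Hi/g, E/c/Hi/k} → row (0,2) (6,1) (0,2) (6,1)
{E/e/Lo/f, E/e/Lo/g, E/e/Lo/k, E/e/Hi/f, E/e/Hi/g, E/e/Hi/k} → row (3,5) (3,5) (3,5) (3,5)
That's 8 distinct rows out of 24 strategies.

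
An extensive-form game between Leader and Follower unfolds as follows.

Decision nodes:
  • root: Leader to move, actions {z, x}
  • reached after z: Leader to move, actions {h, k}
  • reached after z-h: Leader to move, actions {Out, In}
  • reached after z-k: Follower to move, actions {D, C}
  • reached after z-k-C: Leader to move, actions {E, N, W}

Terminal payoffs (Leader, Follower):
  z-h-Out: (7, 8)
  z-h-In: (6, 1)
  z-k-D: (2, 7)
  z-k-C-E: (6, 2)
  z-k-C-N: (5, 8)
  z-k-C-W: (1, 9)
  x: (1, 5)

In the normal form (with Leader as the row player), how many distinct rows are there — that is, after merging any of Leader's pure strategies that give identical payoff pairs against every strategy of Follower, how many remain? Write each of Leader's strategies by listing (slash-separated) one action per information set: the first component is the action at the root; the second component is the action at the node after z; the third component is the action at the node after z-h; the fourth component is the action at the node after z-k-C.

6

Leader has 24 pure strategies: z/h/Out/E, z/h/Out/N, z/h/Out/W, z/h/In/E, z/h/In/N, z/h/In/W, z/k/Out/E, z/k/Out/N, z/k/Out/W, z/k/In/E, z/k/In/N, z/k/In/W, x/h/Out/E, x/h/Out/N, x/h/Out/W, x/h/In/E, x/h/In/N, x/h/In/W, x/k/Out/E, x/k/Out/N, x/k/Out/W, x/k/In/E, x/k/In/N, x/k/In/W. Columns: D, C.
{z/h/Out/E, z/h/Out/N, z/h/Out/W} → row (7,8) (7,8)
{z/h/In/E, z/h/In/N, z/h/In/W} → row (6,1) (6,1)
{z/k/Out/E, z/k/In/E} → row (2,7) (6,2)
{z/k/Out/N, z/k/In/N} → row (2,7) (5,8)
{z/k/Out/W, z/k/In/W} → row (2,7) (1,9)
{x/h/Out/E, x/h/Out/N, x/h/Out/W, x/h/In/E, x/h/In/N, x/h/In/W, x/k/Out/E, x/k/Out/N, x/k/Out/W, x/k/In/E, x/k/In/N, x/k/In/W} → row (1,5) (1,5)
That's 6 distinct rows out of 24 strategies.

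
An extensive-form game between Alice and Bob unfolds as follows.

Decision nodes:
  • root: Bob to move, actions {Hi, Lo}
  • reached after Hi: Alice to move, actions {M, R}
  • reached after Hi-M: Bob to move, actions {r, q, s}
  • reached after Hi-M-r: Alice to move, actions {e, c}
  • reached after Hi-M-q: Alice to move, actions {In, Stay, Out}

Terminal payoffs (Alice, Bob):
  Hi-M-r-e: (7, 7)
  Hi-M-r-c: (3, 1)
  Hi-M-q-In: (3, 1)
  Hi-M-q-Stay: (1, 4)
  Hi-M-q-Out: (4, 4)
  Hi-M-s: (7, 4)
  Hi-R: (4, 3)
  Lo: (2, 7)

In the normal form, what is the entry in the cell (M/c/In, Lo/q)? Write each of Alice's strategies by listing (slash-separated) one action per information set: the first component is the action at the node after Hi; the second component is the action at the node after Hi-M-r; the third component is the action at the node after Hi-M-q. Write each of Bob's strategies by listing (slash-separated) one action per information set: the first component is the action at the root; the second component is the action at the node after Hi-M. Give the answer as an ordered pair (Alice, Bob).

(2, 7)

Trace the play path from the root:
  Bob plays Lo
→ terminal payoff (2, 7).
(Alice's choice at the node after Hi is never reached on this path, so it doesn't affect the outcome.)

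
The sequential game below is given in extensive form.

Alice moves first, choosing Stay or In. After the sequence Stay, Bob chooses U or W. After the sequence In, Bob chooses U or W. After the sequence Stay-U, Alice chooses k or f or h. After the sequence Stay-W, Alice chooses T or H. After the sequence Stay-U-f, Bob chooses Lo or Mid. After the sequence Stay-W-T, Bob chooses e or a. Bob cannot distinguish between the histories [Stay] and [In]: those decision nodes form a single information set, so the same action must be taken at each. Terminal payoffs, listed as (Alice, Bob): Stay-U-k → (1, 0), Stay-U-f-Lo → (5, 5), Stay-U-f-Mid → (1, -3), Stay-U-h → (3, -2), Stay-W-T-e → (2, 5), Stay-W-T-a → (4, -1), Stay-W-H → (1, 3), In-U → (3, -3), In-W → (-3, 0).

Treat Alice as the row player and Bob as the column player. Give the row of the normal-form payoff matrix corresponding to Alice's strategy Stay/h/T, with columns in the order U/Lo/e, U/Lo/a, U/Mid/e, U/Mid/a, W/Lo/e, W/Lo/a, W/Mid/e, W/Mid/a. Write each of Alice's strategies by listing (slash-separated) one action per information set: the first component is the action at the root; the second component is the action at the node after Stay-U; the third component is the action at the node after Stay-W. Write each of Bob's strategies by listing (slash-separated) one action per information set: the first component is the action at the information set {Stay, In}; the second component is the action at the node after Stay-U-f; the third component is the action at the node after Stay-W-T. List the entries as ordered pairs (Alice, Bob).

vs U/Lo/e: Alice plays Stay → Bob plays U at [Stay] → Alice plays h at [Stay-U] → (3, -2)
vs U/Lo/a: Alice plays Stay → Bob plays U at [Stay] → Alice plays h at [Stay-U] → (3, -2)
vs U/Mid/e: Alice plays Stay → Bob plays U at [Stay] → Alice plays h at [Stay-U] → (3, -2)
vs U/Mid/a: Alice plays Stay → Bob plays U at [Stay] → Alice plays h at [Stay-U] → (3, -2)
vs W/Lo/e: Alice plays Stay → Bob plays W at [Stay] → Alice plays T at [Stay-W] → Bob plays e at [Stay-W-T] → (2, 5)
vs W/Lo/a: Alice plays Stay → Bob plays W at [Stay] → Alice plays T at [Stay-W] → Bob plays a at [Stay-W-T] → (4, -1)
vs W/Mid/e: Alice plays Stay → Bob plays W at [Stay] → Alice plays T at [Stay-W] → Bob plays e at [Stay-W-T] → (2, 5)
vs W/Mid/a: Alice plays Stay → Bob plays W at [Stay] → Alice plays T at [Stay-W] → Bob plays a at [Stay-W-T] → (4, -1)

(3,-2) (3,-2) (3,-2) (3,-2) (2,5) (4,-1) (2,5) (4,-1)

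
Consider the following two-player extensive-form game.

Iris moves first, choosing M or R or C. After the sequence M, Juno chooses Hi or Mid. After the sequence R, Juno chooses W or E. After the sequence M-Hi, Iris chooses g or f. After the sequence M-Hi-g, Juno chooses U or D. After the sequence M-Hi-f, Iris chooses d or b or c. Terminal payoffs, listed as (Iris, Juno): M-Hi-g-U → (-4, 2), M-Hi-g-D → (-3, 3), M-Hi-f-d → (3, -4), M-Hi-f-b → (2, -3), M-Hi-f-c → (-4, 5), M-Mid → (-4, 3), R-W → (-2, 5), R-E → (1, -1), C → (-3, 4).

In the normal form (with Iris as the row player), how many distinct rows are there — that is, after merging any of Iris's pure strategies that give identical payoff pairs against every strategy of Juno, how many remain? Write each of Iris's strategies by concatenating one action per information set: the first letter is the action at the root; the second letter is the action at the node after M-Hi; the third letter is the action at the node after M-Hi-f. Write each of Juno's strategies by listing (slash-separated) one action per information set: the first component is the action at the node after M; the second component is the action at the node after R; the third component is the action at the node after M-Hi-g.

6

Iris has 18 pure strategies: Mgd, Mgb, Mgc, Mfd, Mfb, Mfc, Rgd, Rgb, Rgc, Rfd, Rfb, Rfc, Cgd, Cgb, Cgc, Cfd, Cfb, Cfc. Columns: Hi/W/U, Hi/W/D, Hi/E/U, Hi/E/D, Mid/W/U, Mid/W/D, Mid/E/U, Mid/E/D.
{Mgd, Mgb, Mgc} → row (-4,2) (-3,3) (-4,2) (-3,3) (-4,3) (-4,3) (-4,3) (-4,3)
{Mfd} → row (3,-4) (3,-4) (3,-4) (3,-4) (-4,3) (-4,3) (-4,3) (-4,3)
{Mfb} → row (2,-3) (2,-3) (2,-3) (2,-3) (-4,3) (-4,3) (-4,3) (-4,3)
{Mfc} → row (-4,5) (-4,5) (-4,5) (-4,5) (-4,3) (-4,3) (-4,3) (-4,3)
{Rgd, Rgb, Rgc, Rfd, Rfb, Rfc} → row (-2,5) (-2,5) (1,-1) (1,-1) (-2,5) (-2,5) (1,-1) (1,-1)
{Cgd, Cgb, Cgc, Cfd, Cfb, Cfc} → row (-3,4) (-3,4) (-3,4) (-3,4) (-3,4) (-3,4) (-3,4) (-3,4)
That's 6 distinct rows out of 18 strategies.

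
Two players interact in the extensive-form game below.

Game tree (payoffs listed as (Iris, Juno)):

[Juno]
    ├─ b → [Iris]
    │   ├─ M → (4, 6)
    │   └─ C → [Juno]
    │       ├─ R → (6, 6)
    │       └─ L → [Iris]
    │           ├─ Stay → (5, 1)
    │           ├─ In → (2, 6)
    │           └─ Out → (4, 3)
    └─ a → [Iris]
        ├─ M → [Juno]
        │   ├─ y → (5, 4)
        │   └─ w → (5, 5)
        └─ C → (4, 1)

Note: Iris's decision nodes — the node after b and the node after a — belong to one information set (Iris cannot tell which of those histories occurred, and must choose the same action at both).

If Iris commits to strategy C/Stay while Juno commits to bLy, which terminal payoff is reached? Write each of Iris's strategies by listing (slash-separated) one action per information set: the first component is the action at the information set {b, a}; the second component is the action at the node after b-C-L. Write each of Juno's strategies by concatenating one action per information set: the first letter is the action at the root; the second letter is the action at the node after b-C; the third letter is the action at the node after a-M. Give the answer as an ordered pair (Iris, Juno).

Trace the play path from the root:
  Juno plays b
  Iris plays C at [b]
  Juno plays L at [b-C]
  Iris plays Stay at [b-C-L]
→ terminal payoff (5, 1).
(Juno's choice at the node after a-M is never reached on this path, so it doesn't affect the outcome.)

(5, 1)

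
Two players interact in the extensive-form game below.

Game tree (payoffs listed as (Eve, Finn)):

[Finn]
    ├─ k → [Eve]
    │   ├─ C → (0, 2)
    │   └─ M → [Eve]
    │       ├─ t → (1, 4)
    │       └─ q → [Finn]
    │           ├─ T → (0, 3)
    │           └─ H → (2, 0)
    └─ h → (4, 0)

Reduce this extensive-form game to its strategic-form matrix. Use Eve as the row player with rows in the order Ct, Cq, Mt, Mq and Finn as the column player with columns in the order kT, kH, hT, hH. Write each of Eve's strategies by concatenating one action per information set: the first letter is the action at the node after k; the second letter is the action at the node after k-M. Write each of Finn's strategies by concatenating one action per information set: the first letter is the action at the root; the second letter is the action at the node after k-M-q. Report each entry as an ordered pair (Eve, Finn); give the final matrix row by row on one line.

Ct: (0,2) (0,2) (4,0) (4,0) | Cq: (0,2) (0,2) (4,0) (4,0) | Mt: (1,4) (1,4) (4,0) (4,0) | Mq: (0,3) (2,0) (4,0) (4,0)

           kT       kH       hT       hH
  Ct    (0,2)    (0,2)    (4,0)    (4,0)
  Cq    (0,2)    (0,2)    (4,0)    (4,0)
  Mt    (1,4)    (1,4)    (4,0)    (4,0)
  Mq    (0,3)    (2,0)    (4,0)    (4,0)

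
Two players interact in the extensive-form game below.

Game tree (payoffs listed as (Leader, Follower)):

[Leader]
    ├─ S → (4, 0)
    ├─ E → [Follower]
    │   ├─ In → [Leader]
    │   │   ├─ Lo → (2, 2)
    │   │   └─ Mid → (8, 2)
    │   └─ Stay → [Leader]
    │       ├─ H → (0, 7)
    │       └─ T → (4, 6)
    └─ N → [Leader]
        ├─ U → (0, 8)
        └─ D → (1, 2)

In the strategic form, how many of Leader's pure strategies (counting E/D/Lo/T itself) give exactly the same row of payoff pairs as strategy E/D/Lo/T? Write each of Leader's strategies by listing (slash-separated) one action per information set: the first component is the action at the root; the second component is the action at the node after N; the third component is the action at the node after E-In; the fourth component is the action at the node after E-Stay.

Row for E/D/Lo/T (columns In, Stay): (2,2) (4,6).
Under E/D/Lo/T, Leader's choice at the node after N can never be reached regardless of what Follower does, so varying those choices leaves every outcome unchanged.
Holding the reachable choices fixed and varying the unreachable one freely already gives 2 equivalent strategies.
No other strategy reproduces this row, so those 2 are the full class: E/U/Lo/T, E/D/Lo/T.

2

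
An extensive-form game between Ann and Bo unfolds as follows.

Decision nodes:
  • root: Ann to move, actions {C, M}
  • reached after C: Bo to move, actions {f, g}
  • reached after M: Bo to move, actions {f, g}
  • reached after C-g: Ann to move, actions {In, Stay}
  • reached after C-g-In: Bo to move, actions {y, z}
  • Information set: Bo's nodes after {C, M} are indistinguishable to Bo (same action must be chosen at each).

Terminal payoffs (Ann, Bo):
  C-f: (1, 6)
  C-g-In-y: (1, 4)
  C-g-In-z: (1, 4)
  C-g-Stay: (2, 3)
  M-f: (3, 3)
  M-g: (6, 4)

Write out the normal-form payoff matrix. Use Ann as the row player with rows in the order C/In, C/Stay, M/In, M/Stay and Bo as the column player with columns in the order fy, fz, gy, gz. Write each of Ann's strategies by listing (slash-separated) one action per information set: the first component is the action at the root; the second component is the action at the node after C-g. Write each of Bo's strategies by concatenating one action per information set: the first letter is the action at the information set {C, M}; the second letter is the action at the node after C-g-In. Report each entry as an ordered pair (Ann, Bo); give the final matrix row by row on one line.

C/In: (1,6) (1,6) (1,4) (1,4) | C/Stay: (1,6) (1,6) (2,3) (2,3) | M/In: (3,3) (3,3) (6,4) (6,4) | M/Stay: (3,3) (3,3) (6,4) (6,4)

             fy       fz       gy       gz
  C/In    (1,6)    (1,6)    (1,4)    (1,4)
C/Stay    (1,6)    (1,6)    (2,3)    (2,3)
  M/In    (3,3)    (3,3)    (6,4)    (6,4)
M/Stay    (3,3)    (3,3)    (6,4)    (6,4)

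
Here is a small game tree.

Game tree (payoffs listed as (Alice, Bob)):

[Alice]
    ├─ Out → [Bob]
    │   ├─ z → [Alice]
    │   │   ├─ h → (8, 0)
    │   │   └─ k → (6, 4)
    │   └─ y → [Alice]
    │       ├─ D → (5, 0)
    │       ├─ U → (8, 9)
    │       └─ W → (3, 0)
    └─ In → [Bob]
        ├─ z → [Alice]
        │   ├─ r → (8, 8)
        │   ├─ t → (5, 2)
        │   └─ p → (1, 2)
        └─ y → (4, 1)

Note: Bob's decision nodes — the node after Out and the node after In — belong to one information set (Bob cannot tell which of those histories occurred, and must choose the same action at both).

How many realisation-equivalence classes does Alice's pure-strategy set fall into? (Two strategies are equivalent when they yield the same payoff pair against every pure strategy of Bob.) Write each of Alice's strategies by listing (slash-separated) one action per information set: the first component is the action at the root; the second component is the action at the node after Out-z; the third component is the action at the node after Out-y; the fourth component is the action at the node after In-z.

9

Alice has 36 pure strategies: Out/h/D/r, Out/h/D/t, Out/h/D/p, Out/h/U/r, Out/h/U/t, Out/h/U/p, Out/h/W/r, Out/h/W/t, Out/h/W/p, Out/k/D/r, Out/k/D/t, Out/k/D/p, Out/k/U/r, Out/k/U/t, Out/k/U/p, Out/k/W/r, Out/k/W/t, Out/k/W/p, In/h/D/r, In/h/D/t, In/h/D/p, In/h/U/r, In/h/U/t, In/h/U/p, In/h/W/r, In/h/W/t, In/h/W/p, In/k/D/r, In/k/D/t, In/k/D/p, In/k/U/r, In/k/U/t, In/k/U/p, In/k/W/r, In/k/W/t, In/k/W/p. Columns: z, y.
{Out/h/D/r, Out/h/D/t, Out/h/D/p} → row (8,0) (5,0)
{Out/h/U/r, Out/h/U/t, Out/h/U/p} → row (8,0) (8,9)
{Out/h/W/r, Out/h/W/t, Out/h/W/p} → row (8,0) (3,0)
{Out/k/D/r, Out/k/D/t, Out/k/D/p} → row (6,4) (5,0)
{Out/k/U/r, Out/k/U/t, Out/k/U/p} → row (6,4) (8,9)
{Out/k/W/r, Out/k/W/t, Out/k/W/p} → row (6,4) (3,0)
{In/h/D/r, In/h/U/r, In/h/W/r, In/k/D/r, In/k/U/r, In/k/W/r} → row (8,8) (4,1)
{In/h/D/t, In/h/U/t, In/h/W/t, In/k/D/t, In/k/U/t, In/k/W/t} → row (5,2) (4,1)
{In/h/D/p, In/h/U/p, In/h/W/p, In/k/D/p, In/k/U/p, In/k/W/p} → row (1,2) (4,1)
That's 9 distinct rows out of 36 strategies.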